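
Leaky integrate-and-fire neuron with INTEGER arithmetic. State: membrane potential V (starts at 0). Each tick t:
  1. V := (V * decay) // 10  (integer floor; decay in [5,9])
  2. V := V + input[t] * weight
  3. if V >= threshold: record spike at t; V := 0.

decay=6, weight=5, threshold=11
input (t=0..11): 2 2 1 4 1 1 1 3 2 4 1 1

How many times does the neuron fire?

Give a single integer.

Answer: 4

Derivation:
t=0: input=2 -> V=10
t=1: input=2 -> V=0 FIRE
t=2: input=1 -> V=5
t=3: input=4 -> V=0 FIRE
t=4: input=1 -> V=5
t=5: input=1 -> V=8
t=6: input=1 -> V=9
t=7: input=3 -> V=0 FIRE
t=8: input=2 -> V=10
t=9: input=4 -> V=0 FIRE
t=10: input=1 -> V=5
t=11: input=1 -> V=8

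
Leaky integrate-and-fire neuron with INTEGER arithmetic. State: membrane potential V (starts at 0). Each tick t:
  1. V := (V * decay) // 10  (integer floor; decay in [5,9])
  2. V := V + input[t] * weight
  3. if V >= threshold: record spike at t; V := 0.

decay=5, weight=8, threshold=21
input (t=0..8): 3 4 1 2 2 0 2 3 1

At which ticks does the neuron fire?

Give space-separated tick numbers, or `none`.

t=0: input=3 -> V=0 FIRE
t=1: input=4 -> V=0 FIRE
t=2: input=1 -> V=8
t=3: input=2 -> V=20
t=4: input=2 -> V=0 FIRE
t=5: input=0 -> V=0
t=6: input=2 -> V=16
t=7: input=3 -> V=0 FIRE
t=8: input=1 -> V=8

Answer: 0 1 4 7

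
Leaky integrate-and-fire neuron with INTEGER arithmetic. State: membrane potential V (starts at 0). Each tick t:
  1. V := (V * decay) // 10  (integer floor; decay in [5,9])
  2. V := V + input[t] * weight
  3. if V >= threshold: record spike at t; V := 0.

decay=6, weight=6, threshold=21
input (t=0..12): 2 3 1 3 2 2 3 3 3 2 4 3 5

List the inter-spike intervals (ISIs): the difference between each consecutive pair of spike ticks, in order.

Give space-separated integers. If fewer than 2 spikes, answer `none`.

t=0: input=2 -> V=12
t=1: input=3 -> V=0 FIRE
t=2: input=1 -> V=6
t=3: input=3 -> V=0 FIRE
t=4: input=2 -> V=12
t=5: input=2 -> V=19
t=6: input=3 -> V=0 FIRE
t=7: input=3 -> V=18
t=8: input=3 -> V=0 FIRE
t=9: input=2 -> V=12
t=10: input=4 -> V=0 FIRE
t=11: input=3 -> V=18
t=12: input=5 -> V=0 FIRE

Answer: 2 3 2 2 2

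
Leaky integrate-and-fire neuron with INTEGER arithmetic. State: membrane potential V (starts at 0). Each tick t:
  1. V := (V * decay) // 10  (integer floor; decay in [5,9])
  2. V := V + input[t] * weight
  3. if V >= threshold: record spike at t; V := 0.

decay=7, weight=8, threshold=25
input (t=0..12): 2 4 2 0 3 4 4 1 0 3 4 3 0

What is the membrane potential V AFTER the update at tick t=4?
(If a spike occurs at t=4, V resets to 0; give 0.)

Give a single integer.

Answer: 0

Derivation:
t=0: input=2 -> V=16
t=1: input=4 -> V=0 FIRE
t=2: input=2 -> V=16
t=3: input=0 -> V=11
t=4: input=3 -> V=0 FIRE
t=5: input=4 -> V=0 FIRE
t=6: input=4 -> V=0 FIRE
t=7: input=1 -> V=8
t=8: input=0 -> V=5
t=9: input=3 -> V=0 FIRE
t=10: input=4 -> V=0 FIRE
t=11: input=3 -> V=24
t=12: input=0 -> V=16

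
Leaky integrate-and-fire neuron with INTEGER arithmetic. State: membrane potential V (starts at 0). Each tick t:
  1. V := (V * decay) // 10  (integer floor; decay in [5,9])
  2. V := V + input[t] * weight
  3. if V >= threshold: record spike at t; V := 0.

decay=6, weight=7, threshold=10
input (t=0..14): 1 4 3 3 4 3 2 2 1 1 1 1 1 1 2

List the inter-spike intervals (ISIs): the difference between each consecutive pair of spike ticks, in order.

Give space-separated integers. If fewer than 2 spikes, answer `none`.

Answer: 1 1 1 1 1 1 2 2 2 1

Derivation:
t=0: input=1 -> V=7
t=1: input=4 -> V=0 FIRE
t=2: input=3 -> V=0 FIRE
t=3: input=3 -> V=0 FIRE
t=4: input=4 -> V=0 FIRE
t=5: input=3 -> V=0 FIRE
t=6: input=2 -> V=0 FIRE
t=7: input=2 -> V=0 FIRE
t=8: input=1 -> V=7
t=9: input=1 -> V=0 FIRE
t=10: input=1 -> V=7
t=11: input=1 -> V=0 FIRE
t=12: input=1 -> V=7
t=13: input=1 -> V=0 FIRE
t=14: input=2 -> V=0 FIRE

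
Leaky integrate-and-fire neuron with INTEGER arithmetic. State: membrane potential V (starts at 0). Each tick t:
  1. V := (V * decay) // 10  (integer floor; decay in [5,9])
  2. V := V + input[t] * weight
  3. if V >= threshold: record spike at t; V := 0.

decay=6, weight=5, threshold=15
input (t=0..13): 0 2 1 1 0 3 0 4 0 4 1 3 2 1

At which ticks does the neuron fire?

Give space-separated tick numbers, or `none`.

t=0: input=0 -> V=0
t=1: input=2 -> V=10
t=2: input=1 -> V=11
t=3: input=1 -> V=11
t=4: input=0 -> V=6
t=5: input=3 -> V=0 FIRE
t=6: input=0 -> V=0
t=7: input=4 -> V=0 FIRE
t=8: input=0 -> V=0
t=9: input=4 -> V=0 FIRE
t=10: input=1 -> V=5
t=11: input=3 -> V=0 FIRE
t=12: input=2 -> V=10
t=13: input=1 -> V=11

Answer: 5 7 9 11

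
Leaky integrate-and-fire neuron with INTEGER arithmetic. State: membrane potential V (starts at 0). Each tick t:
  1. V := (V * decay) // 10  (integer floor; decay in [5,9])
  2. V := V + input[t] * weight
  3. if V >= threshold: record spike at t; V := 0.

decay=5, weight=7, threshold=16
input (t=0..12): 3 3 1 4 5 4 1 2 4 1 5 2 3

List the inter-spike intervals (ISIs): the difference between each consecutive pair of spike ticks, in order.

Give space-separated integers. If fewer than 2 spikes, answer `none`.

t=0: input=3 -> V=0 FIRE
t=1: input=3 -> V=0 FIRE
t=2: input=1 -> V=7
t=3: input=4 -> V=0 FIRE
t=4: input=5 -> V=0 FIRE
t=5: input=4 -> V=0 FIRE
t=6: input=1 -> V=7
t=7: input=2 -> V=0 FIRE
t=8: input=4 -> V=0 FIRE
t=9: input=1 -> V=7
t=10: input=5 -> V=0 FIRE
t=11: input=2 -> V=14
t=12: input=3 -> V=0 FIRE

Answer: 1 2 1 1 2 1 2 2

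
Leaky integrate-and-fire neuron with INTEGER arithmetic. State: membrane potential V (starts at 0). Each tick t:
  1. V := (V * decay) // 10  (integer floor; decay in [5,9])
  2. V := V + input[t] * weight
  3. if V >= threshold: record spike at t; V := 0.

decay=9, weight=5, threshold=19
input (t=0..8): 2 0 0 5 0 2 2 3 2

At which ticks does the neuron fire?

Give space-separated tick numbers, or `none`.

t=0: input=2 -> V=10
t=1: input=0 -> V=9
t=2: input=0 -> V=8
t=3: input=5 -> V=0 FIRE
t=4: input=0 -> V=0
t=5: input=2 -> V=10
t=6: input=2 -> V=0 FIRE
t=7: input=3 -> V=15
t=8: input=2 -> V=0 FIRE

Answer: 3 6 8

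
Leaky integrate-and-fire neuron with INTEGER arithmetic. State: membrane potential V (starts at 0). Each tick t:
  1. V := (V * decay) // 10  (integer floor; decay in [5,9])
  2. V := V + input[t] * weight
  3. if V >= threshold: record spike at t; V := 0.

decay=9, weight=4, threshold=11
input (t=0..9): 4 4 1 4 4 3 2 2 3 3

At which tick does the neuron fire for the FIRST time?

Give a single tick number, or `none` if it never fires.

Answer: 0

Derivation:
t=0: input=4 -> V=0 FIRE
t=1: input=4 -> V=0 FIRE
t=2: input=1 -> V=4
t=3: input=4 -> V=0 FIRE
t=4: input=4 -> V=0 FIRE
t=5: input=3 -> V=0 FIRE
t=6: input=2 -> V=8
t=7: input=2 -> V=0 FIRE
t=8: input=3 -> V=0 FIRE
t=9: input=3 -> V=0 FIRE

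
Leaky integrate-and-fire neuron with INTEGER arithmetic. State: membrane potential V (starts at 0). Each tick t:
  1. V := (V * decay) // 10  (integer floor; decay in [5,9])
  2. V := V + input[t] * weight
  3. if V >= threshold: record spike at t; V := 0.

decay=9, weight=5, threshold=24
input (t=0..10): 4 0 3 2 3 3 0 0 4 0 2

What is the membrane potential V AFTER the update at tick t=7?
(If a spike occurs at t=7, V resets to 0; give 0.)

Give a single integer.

t=0: input=4 -> V=20
t=1: input=0 -> V=18
t=2: input=3 -> V=0 FIRE
t=3: input=2 -> V=10
t=4: input=3 -> V=0 FIRE
t=5: input=3 -> V=15
t=6: input=0 -> V=13
t=7: input=0 -> V=11
t=8: input=4 -> V=0 FIRE
t=9: input=0 -> V=0
t=10: input=2 -> V=10

Answer: 11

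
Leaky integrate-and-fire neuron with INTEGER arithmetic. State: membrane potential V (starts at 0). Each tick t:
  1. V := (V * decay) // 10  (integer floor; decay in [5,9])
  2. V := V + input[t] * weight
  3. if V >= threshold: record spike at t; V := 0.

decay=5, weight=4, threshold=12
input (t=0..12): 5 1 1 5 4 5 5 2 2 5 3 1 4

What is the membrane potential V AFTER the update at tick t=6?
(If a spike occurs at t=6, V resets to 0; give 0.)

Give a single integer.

Answer: 0

Derivation:
t=0: input=5 -> V=0 FIRE
t=1: input=1 -> V=4
t=2: input=1 -> V=6
t=3: input=5 -> V=0 FIRE
t=4: input=4 -> V=0 FIRE
t=5: input=5 -> V=0 FIRE
t=6: input=5 -> V=0 FIRE
t=7: input=2 -> V=8
t=8: input=2 -> V=0 FIRE
t=9: input=5 -> V=0 FIRE
t=10: input=3 -> V=0 FIRE
t=11: input=1 -> V=4
t=12: input=4 -> V=0 FIRE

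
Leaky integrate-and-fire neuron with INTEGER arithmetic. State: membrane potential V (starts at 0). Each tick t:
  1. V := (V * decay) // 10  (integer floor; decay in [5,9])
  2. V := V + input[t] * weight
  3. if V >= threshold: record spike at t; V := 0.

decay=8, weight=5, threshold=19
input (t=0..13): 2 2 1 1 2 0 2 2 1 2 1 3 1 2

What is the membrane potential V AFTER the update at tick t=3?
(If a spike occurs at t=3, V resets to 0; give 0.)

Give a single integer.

Answer: 5

Derivation:
t=0: input=2 -> V=10
t=1: input=2 -> V=18
t=2: input=1 -> V=0 FIRE
t=3: input=1 -> V=5
t=4: input=2 -> V=14
t=5: input=0 -> V=11
t=6: input=2 -> V=18
t=7: input=2 -> V=0 FIRE
t=8: input=1 -> V=5
t=9: input=2 -> V=14
t=10: input=1 -> V=16
t=11: input=3 -> V=0 FIRE
t=12: input=1 -> V=5
t=13: input=2 -> V=14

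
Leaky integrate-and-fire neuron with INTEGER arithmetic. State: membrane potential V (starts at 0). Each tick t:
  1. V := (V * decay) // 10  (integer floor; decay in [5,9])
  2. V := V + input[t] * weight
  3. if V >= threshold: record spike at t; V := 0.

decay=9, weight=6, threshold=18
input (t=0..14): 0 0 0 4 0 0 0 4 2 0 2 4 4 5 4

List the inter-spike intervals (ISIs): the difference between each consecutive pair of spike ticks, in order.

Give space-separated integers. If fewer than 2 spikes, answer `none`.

Answer: 4 3 1 1 1 1

Derivation:
t=0: input=0 -> V=0
t=1: input=0 -> V=0
t=2: input=0 -> V=0
t=3: input=4 -> V=0 FIRE
t=4: input=0 -> V=0
t=5: input=0 -> V=0
t=6: input=0 -> V=0
t=7: input=4 -> V=0 FIRE
t=8: input=2 -> V=12
t=9: input=0 -> V=10
t=10: input=2 -> V=0 FIRE
t=11: input=4 -> V=0 FIRE
t=12: input=4 -> V=0 FIRE
t=13: input=5 -> V=0 FIRE
t=14: input=4 -> V=0 FIRE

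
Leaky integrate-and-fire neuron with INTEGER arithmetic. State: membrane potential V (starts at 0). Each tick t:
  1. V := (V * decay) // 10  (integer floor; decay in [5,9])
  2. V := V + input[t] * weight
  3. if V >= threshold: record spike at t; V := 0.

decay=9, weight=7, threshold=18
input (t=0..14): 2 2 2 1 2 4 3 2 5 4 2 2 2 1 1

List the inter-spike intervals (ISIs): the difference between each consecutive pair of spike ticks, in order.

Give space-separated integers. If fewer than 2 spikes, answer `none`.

Answer: 2 2 1 2 1 2 2

Derivation:
t=0: input=2 -> V=14
t=1: input=2 -> V=0 FIRE
t=2: input=2 -> V=14
t=3: input=1 -> V=0 FIRE
t=4: input=2 -> V=14
t=5: input=4 -> V=0 FIRE
t=6: input=3 -> V=0 FIRE
t=7: input=2 -> V=14
t=8: input=5 -> V=0 FIRE
t=9: input=4 -> V=0 FIRE
t=10: input=2 -> V=14
t=11: input=2 -> V=0 FIRE
t=12: input=2 -> V=14
t=13: input=1 -> V=0 FIRE
t=14: input=1 -> V=7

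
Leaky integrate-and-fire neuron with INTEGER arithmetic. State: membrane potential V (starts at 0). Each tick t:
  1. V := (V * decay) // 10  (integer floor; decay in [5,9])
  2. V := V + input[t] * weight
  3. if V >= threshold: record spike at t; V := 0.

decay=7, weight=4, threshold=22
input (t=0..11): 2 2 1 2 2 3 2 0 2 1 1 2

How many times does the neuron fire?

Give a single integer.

Answer: 1

Derivation:
t=0: input=2 -> V=8
t=1: input=2 -> V=13
t=2: input=1 -> V=13
t=3: input=2 -> V=17
t=4: input=2 -> V=19
t=5: input=3 -> V=0 FIRE
t=6: input=2 -> V=8
t=7: input=0 -> V=5
t=8: input=2 -> V=11
t=9: input=1 -> V=11
t=10: input=1 -> V=11
t=11: input=2 -> V=15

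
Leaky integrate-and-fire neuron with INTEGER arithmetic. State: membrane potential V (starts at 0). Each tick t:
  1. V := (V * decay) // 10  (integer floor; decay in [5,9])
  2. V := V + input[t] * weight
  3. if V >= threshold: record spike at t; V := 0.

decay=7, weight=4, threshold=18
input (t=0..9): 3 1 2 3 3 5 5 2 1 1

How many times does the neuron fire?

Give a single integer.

t=0: input=3 -> V=12
t=1: input=1 -> V=12
t=2: input=2 -> V=16
t=3: input=3 -> V=0 FIRE
t=4: input=3 -> V=12
t=5: input=5 -> V=0 FIRE
t=6: input=5 -> V=0 FIRE
t=7: input=2 -> V=8
t=8: input=1 -> V=9
t=9: input=1 -> V=10

Answer: 3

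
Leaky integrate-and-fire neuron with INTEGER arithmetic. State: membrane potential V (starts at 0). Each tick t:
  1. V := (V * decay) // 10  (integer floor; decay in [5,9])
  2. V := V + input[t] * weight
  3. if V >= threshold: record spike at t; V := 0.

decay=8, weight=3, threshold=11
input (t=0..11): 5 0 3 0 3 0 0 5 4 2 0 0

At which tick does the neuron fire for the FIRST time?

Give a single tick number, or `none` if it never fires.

Answer: 0

Derivation:
t=0: input=5 -> V=0 FIRE
t=1: input=0 -> V=0
t=2: input=3 -> V=9
t=3: input=0 -> V=7
t=4: input=3 -> V=0 FIRE
t=5: input=0 -> V=0
t=6: input=0 -> V=0
t=7: input=5 -> V=0 FIRE
t=8: input=4 -> V=0 FIRE
t=9: input=2 -> V=6
t=10: input=0 -> V=4
t=11: input=0 -> V=3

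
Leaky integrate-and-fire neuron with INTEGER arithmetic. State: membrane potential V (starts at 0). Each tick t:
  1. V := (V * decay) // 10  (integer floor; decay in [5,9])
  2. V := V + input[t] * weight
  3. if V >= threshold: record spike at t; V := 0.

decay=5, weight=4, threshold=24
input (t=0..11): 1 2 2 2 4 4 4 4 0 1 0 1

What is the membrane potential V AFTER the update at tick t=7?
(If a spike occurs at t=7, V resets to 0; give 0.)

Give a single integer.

Answer: 0

Derivation:
t=0: input=1 -> V=4
t=1: input=2 -> V=10
t=2: input=2 -> V=13
t=3: input=2 -> V=14
t=4: input=4 -> V=23
t=5: input=4 -> V=0 FIRE
t=6: input=4 -> V=16
t=7: input=4 -> V=0 FIRE
t=8: input=0 -> V=0
t=9: input=1 -> V=4
t=10: input=0 -> V=2
t=11: input=1 -> V=5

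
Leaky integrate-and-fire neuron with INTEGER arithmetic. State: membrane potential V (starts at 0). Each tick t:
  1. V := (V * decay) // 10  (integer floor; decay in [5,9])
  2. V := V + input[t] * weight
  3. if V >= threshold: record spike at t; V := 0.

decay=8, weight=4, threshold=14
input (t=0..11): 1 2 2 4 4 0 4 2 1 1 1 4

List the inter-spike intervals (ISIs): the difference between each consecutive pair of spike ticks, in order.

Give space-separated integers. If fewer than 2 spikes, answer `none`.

t=0: input=1 -> V=4
t=1: input=2 -> V=11
t=2: input=2 -> V=0 FIRE
t=3: input=4 -> V=0 FIRE
t=4: input=4 -> V=0 FIRE
t=5: input=0 -> V=0
t=6: input=4 -> V=0 FIRE
t=7: input=2 -> V=8
t=8: input=1 -> V=10
t=9: input=1 -> V=12
t=10: input=1 -> V=13
t=11: input=4 -> V=0 FIRE

Answer: 1 1 2 5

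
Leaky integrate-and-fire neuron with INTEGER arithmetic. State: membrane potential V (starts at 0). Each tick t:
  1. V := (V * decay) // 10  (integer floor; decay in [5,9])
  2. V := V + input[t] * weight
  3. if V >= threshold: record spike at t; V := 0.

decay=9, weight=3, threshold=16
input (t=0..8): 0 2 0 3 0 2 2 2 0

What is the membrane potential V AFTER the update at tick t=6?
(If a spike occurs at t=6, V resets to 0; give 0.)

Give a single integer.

t=0: input=0 -> V=0
t=1: input=2 -> V=6
t=2: input=0 -> V=5
t=3: input=3 -> V=13
t=4: input=0 -> V=11
t=5: input=2 -> V=15
t=6: input=2 -> V=0 FIRE
t=7: input=2 -> V=6
t=8: input=0 -> V=5

Answer: 0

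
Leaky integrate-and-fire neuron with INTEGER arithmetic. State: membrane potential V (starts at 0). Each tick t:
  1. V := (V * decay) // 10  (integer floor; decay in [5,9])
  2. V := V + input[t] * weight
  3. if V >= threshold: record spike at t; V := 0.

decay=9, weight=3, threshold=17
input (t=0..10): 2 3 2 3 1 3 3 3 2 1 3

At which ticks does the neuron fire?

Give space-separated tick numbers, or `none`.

t=0: input=2 -> V=6
t=1: input=3 -> V=14
t=2: input=2 -> V=0 FIRE
t=3: input=3 -> V=9
t=4: input=1 -> V=11
t=5: input=3 -> V=0 FIRE
t=6: input=3 -> V=9
t=7: input=3 -> V=0 FIRE
t=8: input=2 -> V=6
t=9: input=1 -> V=8
t=10: input=3 -> V=16

Answer: 2 5 7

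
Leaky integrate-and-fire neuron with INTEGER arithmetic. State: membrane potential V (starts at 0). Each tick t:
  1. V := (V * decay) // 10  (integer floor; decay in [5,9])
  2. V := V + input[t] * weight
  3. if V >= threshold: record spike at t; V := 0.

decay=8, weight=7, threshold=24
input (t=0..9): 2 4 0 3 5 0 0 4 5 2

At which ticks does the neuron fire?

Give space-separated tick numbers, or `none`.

t=0: input=2 -> V=14
t=1: input=4 -> V=0 FIRE
t=2: input=0 -> V=0
t=3: input=3 -> V=21
t=4: input=5 -> V=0 FIRE
t=5: input=0 -> V=0
t=6: input=0 -> V=0
t=7: input=4 -> V=0 FIRE
t=8: input=5 -> V=0 FIRE
t=9: input=2 -> V=14

Answer: 1 4 7 8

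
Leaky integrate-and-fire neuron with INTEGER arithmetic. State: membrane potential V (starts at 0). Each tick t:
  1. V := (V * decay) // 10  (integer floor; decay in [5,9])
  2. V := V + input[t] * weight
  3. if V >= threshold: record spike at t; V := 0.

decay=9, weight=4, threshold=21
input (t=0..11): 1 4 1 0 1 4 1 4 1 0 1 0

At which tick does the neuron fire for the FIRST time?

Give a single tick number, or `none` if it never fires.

t=0: input=1 -> V=4
t=1: input=4 -> V=19
t=2: input=1 -> V=0 FIRE
t=3: input=0 -> V=0
t=4: input=1 -> V=4
t=5: input=4 -> V=19
t=6: input=1 -> V=0 FIRE
t=7: input=4 -> V=16
t=8: input=1 -> V=18
t=9: input=0 -> V=16
t=10: input=1 -> V=18
t=11: input=0 -> V=16

Answer: 2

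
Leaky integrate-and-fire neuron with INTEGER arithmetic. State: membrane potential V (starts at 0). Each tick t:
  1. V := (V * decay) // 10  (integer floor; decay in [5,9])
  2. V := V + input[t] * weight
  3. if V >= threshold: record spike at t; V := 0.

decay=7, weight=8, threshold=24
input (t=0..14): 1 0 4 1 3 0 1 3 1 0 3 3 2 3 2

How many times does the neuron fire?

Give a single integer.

Answer: 6

Derivation:
t=0: input=1 -> V=8
t=1: input=0 -> V=5
t=2: input=4 -> V=0 FIRE
t=3: input=1 -> V=8
t=4: input=3 -> V=0 FIRE
t=5: input=0 -> V=0
t=6: input=1 -> V=8
t=7: input=3 -> V=0 FIRE
t=8: input=1 -> V=8
t=9: input=0 -> V=5
t=10: input=3 -> V=0 FIRE
t=11: input=3 -> V=0 FIRE
t=12: input=2 -> V=16
t=13: input=3 -> V=0 FIRE
t=14: input=2 -> V=16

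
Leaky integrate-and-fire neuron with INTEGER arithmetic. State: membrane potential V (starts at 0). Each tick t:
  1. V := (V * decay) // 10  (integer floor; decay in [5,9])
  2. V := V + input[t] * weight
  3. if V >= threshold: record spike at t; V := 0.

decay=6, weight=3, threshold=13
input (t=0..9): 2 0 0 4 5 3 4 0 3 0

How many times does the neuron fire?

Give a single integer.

Answer: 2

Derivation:
t=0: input=2 -> V=6
t=1: input=0 -> V=3
t=2: input=0 -> V=1
t=3: input=4 -> V=12
t=4: input=5 -> V=0 FIRE
t=5: input=3 -> V=9
t=6: input=4 -> V=0 FIRE
t=7: input=0 -> V=0
t=8: input=3 -> V=9
t=9: input=0 -> V=5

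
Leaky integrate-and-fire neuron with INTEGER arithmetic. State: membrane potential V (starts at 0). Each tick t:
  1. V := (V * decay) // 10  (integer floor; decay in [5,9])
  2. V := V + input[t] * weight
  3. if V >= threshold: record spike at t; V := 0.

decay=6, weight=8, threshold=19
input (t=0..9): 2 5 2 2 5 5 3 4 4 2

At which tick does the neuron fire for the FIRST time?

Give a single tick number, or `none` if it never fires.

Answer: 1

Derivation:
t=0: input=2 -> V=16
t=1: input=5 -> V=0 FIRE
t=2: input=2 -> V=16
t=3: input=2 -> V=0 FIRE
t=4: input=5 -> V=0 FIRE
t=5: input=5 -> V=0 FIRE
t=6: input=3 -> V=0 FIRE
t=7: input=4 -> V=0 FIRE
t=8: input=4 -> V=0 FIRE
t=9: input=2 -> V=16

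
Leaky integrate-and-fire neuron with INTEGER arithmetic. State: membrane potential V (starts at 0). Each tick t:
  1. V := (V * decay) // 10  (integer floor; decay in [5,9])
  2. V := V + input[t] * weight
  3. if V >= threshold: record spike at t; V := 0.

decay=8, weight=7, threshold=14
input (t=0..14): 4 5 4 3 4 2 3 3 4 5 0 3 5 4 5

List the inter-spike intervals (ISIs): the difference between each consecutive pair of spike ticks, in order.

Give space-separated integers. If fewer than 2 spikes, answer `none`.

Answer: 1 1 1 1 1 1 1 1 1 2 1 1 1

Derivation:
t=0: input=4 -> V=0 FIRE
t=1: input=5 -> V=0 FIRE
t=2: input=4 -> V=0 FIRE
t=3: input=3 -> V=0 FIRE
t=4: input=4 -> V=0 FIRE
t=5: input=2 -> V=0 FIRE
t=6: input=3 -> V=0 FIRE
t=7: input=3 -> V=0 FIRE
t=8: input=4 -> V=0 FIRE
t=9: input=5 -> V=0 FIRE
t=10: input=0 -> V=0
t=11: input=3 -> V=0 FIRE
t=12: input=5 -> V=0 FIRE
t=13: input=4 -> V=0 FIRE
t=14: input=5 -> V=0 FIRE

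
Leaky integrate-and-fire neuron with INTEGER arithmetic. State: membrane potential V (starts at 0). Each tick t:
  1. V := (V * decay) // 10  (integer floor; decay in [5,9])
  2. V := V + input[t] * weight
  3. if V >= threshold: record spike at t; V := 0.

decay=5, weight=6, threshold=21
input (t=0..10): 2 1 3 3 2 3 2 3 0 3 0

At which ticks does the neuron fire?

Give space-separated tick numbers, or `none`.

t=0: input=2 -> V=12
t=1: input=1 -> V=12
t=2: input=3 -> V=0 FIRE
t=3: input=3 -> V=18
t=4: input=2 -> V=0 FIRE
t=5: input=3 -> V=18
t=6: input=2 -> V=0 FIRE
t=7: input=3 -> V=18
t=8: input=0 -> V=9
t=9: input=3 -> V=0 FIRE
t=10: input=0 -> V=0

Answer: 2 4 6 9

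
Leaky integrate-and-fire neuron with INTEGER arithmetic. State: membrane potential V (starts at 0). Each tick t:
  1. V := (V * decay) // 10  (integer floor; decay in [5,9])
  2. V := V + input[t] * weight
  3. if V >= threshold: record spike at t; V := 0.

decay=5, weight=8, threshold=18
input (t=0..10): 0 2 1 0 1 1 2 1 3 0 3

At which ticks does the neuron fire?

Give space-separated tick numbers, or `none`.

t=0: input=0 -> V=0
t=1: input=2 -> V=16
t=2: input=1 -> V=16
t=3: input=0 -> V=8
t=4: input=1 -> V=12
t=5: input=1 -> V=14
t=6: input=2 -> V=0 FIRE
t=7: input=1 -> V=8
t=8: input=3 -> V=0 FIRE
t=9: input=0 -> V=0
t=10: input=3 -> V=0 FIRE

Answer: 6 8 10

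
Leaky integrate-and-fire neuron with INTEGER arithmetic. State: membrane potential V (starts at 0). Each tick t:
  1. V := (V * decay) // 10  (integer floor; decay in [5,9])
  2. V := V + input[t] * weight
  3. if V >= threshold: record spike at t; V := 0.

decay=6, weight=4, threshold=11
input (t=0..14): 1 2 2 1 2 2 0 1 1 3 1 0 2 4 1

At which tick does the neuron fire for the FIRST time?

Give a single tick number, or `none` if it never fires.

Answer: 2

Derivation:
t=0: input=1 -> V=4
t=1: input=2 -> V=10
t=2: input=2 -> V=0 FIRE
t=3: input=1 -> V=4
t=4: input=2 -> V=10
t=5: input=2 -> V=0 FIRE
t=6: input=0 -> V=0
t=7: input=1 -> V=4
t=8: input=1 -> V=6
t=9: input=3 -> V=0 FIRE
t=10: input=1 -> V=4
t=11: input=0 -> V=2
t=12: input=2 -> V=9
t=13: input=4 -> V=0 FIRE
t=14: input=1 -> V=4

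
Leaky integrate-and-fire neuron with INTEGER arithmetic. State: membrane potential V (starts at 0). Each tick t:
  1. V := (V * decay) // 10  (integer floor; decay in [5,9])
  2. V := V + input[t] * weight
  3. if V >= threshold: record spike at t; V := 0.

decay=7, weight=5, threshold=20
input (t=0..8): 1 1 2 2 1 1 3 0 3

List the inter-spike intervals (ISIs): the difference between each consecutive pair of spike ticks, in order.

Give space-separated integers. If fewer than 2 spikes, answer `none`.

Answer: 3

Derivation:
t=0: input=1 -> V=5
t=1: input=1 -> V=8
t=2: input=2 -> V=15
t=3: input=2 -> V=0 FIRE
t=4: input=1 -> V=5
t=5: input=1 -> V=8
t=6: input=3 -> V=0 FIRE
t=7: input=0 -> V=0
t=8: input=3 -> V=15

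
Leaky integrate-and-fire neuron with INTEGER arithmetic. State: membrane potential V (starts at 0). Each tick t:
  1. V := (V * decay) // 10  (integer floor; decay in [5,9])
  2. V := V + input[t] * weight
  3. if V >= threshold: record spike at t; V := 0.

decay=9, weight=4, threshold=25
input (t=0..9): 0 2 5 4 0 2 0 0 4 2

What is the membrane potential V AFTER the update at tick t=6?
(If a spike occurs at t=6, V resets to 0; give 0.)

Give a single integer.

Answer: 18

Derivation:
t=0: input=0 -> V=0
t=1: input=2 -> V=8
t=2: input=5 -> V=0 FIRE
t=3: input=4 -> V=16
t=4: input=0 -> V=14
t=5: input=2 -> V=20
t=6: input=0 -> V=18
t=7: input=0 -> V=16
t=8: input=4 -> V=0 FIRE
t=9: input=2 -> V=8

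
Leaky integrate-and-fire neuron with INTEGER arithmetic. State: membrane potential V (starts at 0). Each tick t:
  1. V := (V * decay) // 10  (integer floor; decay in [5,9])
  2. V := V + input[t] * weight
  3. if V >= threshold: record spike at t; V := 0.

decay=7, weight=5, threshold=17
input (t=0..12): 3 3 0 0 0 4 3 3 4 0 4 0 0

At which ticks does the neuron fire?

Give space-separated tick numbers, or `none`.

t=0: input=3 -> V=15
t=1: input=3 -> V=0 FIRE
t=2: input=0 -> V=0
t=3: input=0 -> V=0
t=4: input=0 -> V=0
t=5: input=4 -> V=0 FIRE
t=6: input=3 -> V=15
t=7: input=3 -> V=0 FIRE
t=8: input=4 -> V=0 FIRE
t=9: input=0 -> V=0
t=10: input=4 -> V=0 FIRE
t=11: input=0 -> V=0
t=12: input=0 -> V=0

Answer: 1 5 7 8 10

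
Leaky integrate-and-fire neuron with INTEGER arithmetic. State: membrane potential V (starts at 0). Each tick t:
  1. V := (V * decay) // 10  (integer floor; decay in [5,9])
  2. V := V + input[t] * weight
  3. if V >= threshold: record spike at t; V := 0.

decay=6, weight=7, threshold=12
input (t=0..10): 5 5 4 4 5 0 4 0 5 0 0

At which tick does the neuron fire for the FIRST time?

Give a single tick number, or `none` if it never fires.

Answer: 0

Derivation:
t=0: input=5 -> V=0 FIRE
t=1: input=5 -> V=0 FIRE
t=2: input=4 -> V=0 FIRE
t=3: input=4 -> V=0 FIRE
t=4: input=5 -> V=0 FIRE
t=5: input=0 -> V=0
t=6: input=4 -> V=0 FIRE
t=7: input=0 -> V=0
t=8: input=5 -> V=0 FIRE
t=9: input=0 -> V=0
t=10: input=0 -> V=0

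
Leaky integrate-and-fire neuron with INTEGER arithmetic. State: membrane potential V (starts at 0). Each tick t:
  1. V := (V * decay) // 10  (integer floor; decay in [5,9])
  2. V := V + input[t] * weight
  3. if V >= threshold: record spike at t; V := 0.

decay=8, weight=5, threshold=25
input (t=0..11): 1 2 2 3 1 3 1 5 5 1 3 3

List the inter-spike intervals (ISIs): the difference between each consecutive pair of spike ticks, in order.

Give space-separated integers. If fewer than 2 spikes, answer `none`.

t=0: input=1 -> V=5
t=1: input=2 -> V=14
t=2: input=2 -> V=21
t=3: input=3 -> V=0 FIRE
t=4: input=1 -> V=5
t=5: input=3 -> V=19
t=6: input=1 -> V=20
t=7: input=5 -> V=0 FIRE
t=8: input=5 -> V=0 FIRE
t=9: input=1 -> V=5
t=10: input=3 -> V=19
t=11: input=3 -> V=0 FIRE

Answer: 4 1 3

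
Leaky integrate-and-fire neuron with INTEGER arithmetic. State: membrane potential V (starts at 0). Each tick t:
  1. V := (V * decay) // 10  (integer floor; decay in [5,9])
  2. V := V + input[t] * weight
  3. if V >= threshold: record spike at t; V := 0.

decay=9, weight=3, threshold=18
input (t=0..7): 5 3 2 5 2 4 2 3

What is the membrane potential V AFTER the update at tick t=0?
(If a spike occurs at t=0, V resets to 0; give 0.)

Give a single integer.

t=0: input=5 -> V=15
t=1: input=3 -> V=0 FIRE
t=2: input=2 -> V=6
t=3: input=5 -> V=0 FIRE
t=4: input=2 -> V=6
t=5: input=4 -> V=17
t=6: input=2 -> V=0 FIRE
t=7: input=3 -> V=9

Answer: 15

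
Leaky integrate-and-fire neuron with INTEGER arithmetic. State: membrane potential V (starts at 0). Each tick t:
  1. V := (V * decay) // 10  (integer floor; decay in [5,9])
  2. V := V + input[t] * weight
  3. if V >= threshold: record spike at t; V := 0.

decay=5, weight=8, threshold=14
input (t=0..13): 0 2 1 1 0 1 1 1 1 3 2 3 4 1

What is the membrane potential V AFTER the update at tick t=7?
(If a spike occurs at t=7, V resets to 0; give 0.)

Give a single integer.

Answer: 0

Derivation:
t=0: input=0 -> V=0
t=1: input=2 -> V=0 FIRE
t=2: input=1 -> V=8
t=3: input=1 -> V=12
t=4: input=0 -> V=6
t=5: input=1 -> V=11
t=6: input=1 -> V=13
t=7: input=1 -> V=0 FIRE
t=8: input=1 -> V=8
t=9: input=3 -> V=0 FIRE
t=10: input=2 -> V=0 FIRE
t=11: input=3 -> V=0 FIRE
t=12: input=4 -> V=0 FIRE
t=13: input=1 -> V=8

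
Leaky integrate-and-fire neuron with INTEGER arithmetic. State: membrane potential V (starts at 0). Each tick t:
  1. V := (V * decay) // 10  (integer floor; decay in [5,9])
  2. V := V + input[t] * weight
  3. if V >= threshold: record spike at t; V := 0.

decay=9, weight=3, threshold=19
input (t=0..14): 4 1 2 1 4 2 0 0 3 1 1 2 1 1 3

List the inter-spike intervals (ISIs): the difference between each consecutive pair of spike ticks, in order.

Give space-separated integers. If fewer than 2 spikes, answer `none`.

Answer: 8

Derivation:
t=0: input=4 -> V=12
t=1: input=1 -> V=13
t=2: input=2 -> V=17
t=3: input=1 -> V=18
t=4: input=4 -> V=0 FIRE
t=5: input=2 -> V=6
t=6: input=0 -> V=5
t=7: input=0 -> V=4
t=8: input=3 -> V=12
t=9: input=1 -> V=13
t=10: input=1 -> V=14
t=11: input=2 -> V=18
t=12: input=1 -> V=0 FIRE
t=13: input=1 -> V=3
t=14: input=3 -> V=11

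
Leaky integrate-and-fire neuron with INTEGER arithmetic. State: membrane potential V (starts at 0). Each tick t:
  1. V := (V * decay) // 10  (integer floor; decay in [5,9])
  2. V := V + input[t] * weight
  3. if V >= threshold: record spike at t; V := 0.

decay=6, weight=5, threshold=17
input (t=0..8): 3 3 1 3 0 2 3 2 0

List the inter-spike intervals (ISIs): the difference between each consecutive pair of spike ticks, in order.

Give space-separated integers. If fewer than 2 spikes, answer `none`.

Answer: 2 3

Derivation:
t=0: input=3 -> V=15
t=1: input=3 -> V=0 FIRE
t=2: input=1 -> V=5
t=3: input=3 -> V=0 FIRE
t=4: input=0 -> V=0
t=5: input=2 -> V=10
t=6: input=3 -> V=0 FIRE
t=7: input=2 -> V=10
t=8: input=0 -> V=6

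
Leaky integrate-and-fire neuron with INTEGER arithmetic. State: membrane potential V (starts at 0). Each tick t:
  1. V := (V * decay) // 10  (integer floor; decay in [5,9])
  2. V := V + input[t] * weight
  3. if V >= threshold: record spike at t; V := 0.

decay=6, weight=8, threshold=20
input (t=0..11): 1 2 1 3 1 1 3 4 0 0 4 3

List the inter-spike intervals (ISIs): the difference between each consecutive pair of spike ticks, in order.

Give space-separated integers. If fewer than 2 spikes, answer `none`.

t=0: input=1 -> V=8
t=1: input=2 -> V=0 FIRE
t=2: input=1 -> V=8
t=3: input=3 -> V=0 FIRE
t=4: input=1 -> V=8
t=5: input=1 -> V=12
t=6: input=3 -> V=0 FIRE
t=7: input=4 -> V=0 FIRE
t=8: input=0 -> V=0
t=9: input=0 -> V=0
t=10: input=4 -> V=0 FIRE
t=11: input=3 -> V=0 FIRE

Answer: 2 3 1 3 1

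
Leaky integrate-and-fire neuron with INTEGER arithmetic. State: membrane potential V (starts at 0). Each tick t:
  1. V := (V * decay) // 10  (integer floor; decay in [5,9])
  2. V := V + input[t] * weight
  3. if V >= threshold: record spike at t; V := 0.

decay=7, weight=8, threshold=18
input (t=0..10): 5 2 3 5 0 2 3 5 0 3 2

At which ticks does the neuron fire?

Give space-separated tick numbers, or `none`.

Answer: 0 2 3 6 7 9

Derivation:
t=0: input=5 -> V=0 FIRE
t=1: input=2 -> V=16
t=2: input=3 -> V=0 FIRE
t=3: input=5 -> V=0 FIRE
t=4: input=0 -> V=0
t=5: input=2 -> V=16
t=6: input=3 -> V=0 FIRE
t=7: input=5 -> V=0 FIRE
t=8: input=0 -> V=0
t=9: input=3 -> V=0 FIRE
t=10: input=2 -> V=16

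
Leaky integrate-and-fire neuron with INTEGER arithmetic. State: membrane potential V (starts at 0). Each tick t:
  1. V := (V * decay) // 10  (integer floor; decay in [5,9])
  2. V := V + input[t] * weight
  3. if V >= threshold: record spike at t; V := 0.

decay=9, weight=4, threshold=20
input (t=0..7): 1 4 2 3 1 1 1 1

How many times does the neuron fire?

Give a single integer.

Answer: 2

Derivation:
t=0: input=1 -> V=4
t=1: input=4 -> V=19
t=2: input=2 -> V=0 FIRE
t=3: input=3 -> V=12
t=4: input=1 -> V=14
t=5: input=1 -> V=16
t=6: input=1 -> V=18
t=7: input=1 -> V=0 FIRE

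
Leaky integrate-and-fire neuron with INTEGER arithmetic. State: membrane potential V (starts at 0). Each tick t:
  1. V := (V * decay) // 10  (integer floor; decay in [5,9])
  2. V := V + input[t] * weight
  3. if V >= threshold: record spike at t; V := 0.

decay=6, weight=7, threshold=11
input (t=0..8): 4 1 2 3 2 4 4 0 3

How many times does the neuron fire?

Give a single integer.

t=0: input=4 -> V=0 FIRE
t=1: input=1 -> V=7
t=2: input=2 -> V=0 FIRE
t=3: input=3 -> V=0 FIRE
t=4: input=2 -> V=0 FIRE
t=5: input=4 -> V=0 FIRE
t=6: input=4 -> V=0 FIRE
t=7: input=0 -> V=0
t=8: input=3 -> V=0 FIRE

Answer: 7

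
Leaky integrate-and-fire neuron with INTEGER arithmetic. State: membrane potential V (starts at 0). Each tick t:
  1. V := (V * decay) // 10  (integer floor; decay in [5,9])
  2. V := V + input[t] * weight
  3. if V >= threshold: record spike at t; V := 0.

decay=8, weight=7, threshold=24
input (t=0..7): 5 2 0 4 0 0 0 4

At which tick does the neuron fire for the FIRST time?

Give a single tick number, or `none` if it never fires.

t=0: input=5 -> V=0 FIRE
t=1: input=2 -> V=14
t=2: input=0 -> V=11
t=3: input=4 -> V=0 FIRE
t=4: input=0 -> V=0
t=5: input=0 -> V=0
t=6: input=0 -> V=0
t=7: input=4 -> V=0 FIRE

Answer: 0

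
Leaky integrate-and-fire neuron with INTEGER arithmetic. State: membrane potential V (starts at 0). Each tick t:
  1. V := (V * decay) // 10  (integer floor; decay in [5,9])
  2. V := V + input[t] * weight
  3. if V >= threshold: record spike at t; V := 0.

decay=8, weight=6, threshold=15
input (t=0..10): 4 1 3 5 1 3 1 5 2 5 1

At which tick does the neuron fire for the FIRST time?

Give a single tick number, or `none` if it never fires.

t=0: input=4 -> V=0 FIRE
t=1: input=1 -> V=6
t=2: input=3 -> V=0 FIRE
t=3: input=5 -> V=0 FIRE
t=4: input=1 -> V=6
t=5: input=3 -> V=0 FIRE
t=6: input=1 -> V=6
t=7: input=5 -> V=0 FIRE
t=8: input=2 -> V=12
t=9: input=5 -> V=0 FIRE
t=10: input=1 -> V=6

Answer: 0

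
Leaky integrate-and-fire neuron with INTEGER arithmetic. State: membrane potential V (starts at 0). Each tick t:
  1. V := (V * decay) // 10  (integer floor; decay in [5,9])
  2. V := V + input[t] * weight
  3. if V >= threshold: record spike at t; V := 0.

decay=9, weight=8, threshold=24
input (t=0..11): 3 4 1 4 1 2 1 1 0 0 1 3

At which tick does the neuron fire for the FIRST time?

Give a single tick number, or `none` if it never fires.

t=0: input=3 -> V=0 FIRE
t=1: input=4 -> V=0 FIRE
t=2: input=1 -> V=8
t=3: input=4 -> V=0 FIRE
t=4: input=1 -> V=8
t=5: input=2 -> V=23
t=6: input=1 -> V=0 FIRE
t=7: input=1 -> V=8
t=8: input=0 -> V=7
t=9: input=0 -> V=6
t=10: input=1 -> V=13
t=11: input=3 -> V=0 FIRE

Answer: 0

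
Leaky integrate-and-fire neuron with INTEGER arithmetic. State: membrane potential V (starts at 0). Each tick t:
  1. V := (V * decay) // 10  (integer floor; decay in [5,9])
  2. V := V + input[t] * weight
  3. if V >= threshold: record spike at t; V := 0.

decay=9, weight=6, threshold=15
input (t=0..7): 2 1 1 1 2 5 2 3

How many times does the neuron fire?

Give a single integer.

t=0: input=2 -> V=12
t=1: input=1 -> V=0 FIRE
t=2: input=1 -> V=6
t=3: input=1 -> V=11
t=4: input=2 -> V=0 FIRE
t=5: input=5 -> V=0 FIRE
t=6: input=2 -> V=12
t=7: input=3 -> V=0 FIRE

Answer: 4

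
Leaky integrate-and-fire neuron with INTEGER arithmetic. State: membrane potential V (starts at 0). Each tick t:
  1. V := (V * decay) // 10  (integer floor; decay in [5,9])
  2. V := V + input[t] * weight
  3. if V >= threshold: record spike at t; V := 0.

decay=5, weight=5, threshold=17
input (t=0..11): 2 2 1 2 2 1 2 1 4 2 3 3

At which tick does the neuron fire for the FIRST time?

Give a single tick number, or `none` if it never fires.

Answer: 4

Derivation:
t=0: input=2 -> V=10
t=1: input=2 -> V=15
t=2: input=1 -> V=12
t=3: input=2 -> V=16
t=4: input=2 -> V=0 FIRE
t=5: input=1 -> V=5
t=6: input=2 -> V=12
t=7: input=1 -> V=11
t=8: input=4 -> V=0 FIRE
t=9: input=2 -> V=10
t=10: input=3 -> V=0 FIRE
t=11: input=3 -> V=15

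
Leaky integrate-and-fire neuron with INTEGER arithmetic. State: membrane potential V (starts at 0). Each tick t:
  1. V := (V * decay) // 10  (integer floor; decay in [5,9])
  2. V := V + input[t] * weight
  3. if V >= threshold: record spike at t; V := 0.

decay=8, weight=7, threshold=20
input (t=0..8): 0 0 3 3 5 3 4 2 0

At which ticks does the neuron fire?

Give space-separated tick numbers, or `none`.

t=0: input=0 -> V=0
t=1: input=0 -> V=0
t=2: input=3 -> V=0 FIRE
t=3: input=3 -> V=0 FIRE
t=4: input=5 -> V=0 FIRE
t=5: input=3 -> V=0 FIRE
t=6: input=4 -> V=0 FIRE
t=7: input=2 -> V=14
t=8: input=0 -> V=11

Answer: 2 3 4 5 6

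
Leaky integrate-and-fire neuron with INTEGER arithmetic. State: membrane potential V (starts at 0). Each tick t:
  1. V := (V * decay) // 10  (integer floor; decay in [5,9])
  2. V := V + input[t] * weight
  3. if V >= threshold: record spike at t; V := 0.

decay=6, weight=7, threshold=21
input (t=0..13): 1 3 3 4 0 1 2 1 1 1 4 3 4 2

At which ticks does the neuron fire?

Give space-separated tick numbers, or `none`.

Answer: 1 2 3 10 11 12

Derivation:
t=0: input=1 -> V=7
t=1: input=3 -> V=0 FIRE
t=2: input=3 -> V=0 FIRE
t=3: input=4 -> V=0 FIRE
t=4: input=0 -> V=0
t=5: input=1 -> V=7
t=6: input=2 -> V=18
t=7: input=1 -> V=17
t=8: input=1 -> V=17
t=9: input=1 -> V=17
t=10: input=4 -> V=0 FIRE
t=11: input=3 -> V=0 FIRE
t=12: input=4 -> V=0 FIRE
t=13: input=2 -> V=14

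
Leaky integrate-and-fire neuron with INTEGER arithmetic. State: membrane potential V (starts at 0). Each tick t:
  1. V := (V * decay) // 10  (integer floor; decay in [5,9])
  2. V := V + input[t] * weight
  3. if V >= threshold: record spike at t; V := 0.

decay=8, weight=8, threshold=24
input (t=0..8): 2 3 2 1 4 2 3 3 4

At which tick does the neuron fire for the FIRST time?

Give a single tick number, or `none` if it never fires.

Answer: 1

Derivation:
t=0: input=2 -> V=16
t=1: input=3 -> V=0 FIRE
t=2: input=2 -> V=16
t=3: input=1 -> V=20
t=4: input=4 -> V=0 FIRE
t=5: input=2 -> V=16
t=6: input=3 -> V=0 FIRE
t=7: input=3 -> V=0 FIRE
t=8: input=4 -> V=0 FIRE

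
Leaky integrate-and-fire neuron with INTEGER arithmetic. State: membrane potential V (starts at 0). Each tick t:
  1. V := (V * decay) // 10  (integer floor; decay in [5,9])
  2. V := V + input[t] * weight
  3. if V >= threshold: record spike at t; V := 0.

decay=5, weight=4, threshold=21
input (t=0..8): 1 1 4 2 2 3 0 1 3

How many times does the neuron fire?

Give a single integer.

Answer: 0

Derivation:
t=0: input=1 -> V=4
t=1: input=1 -> V=6
t=2: input=4 -> V=19
t=3: input=2 -> V=17
t=4: input=2 -> V=16
t=5: input=3 -> V=20
t=6: input=0 -> V=10
t=7: input=1 -> V=9
t=8: input=3 -> V=16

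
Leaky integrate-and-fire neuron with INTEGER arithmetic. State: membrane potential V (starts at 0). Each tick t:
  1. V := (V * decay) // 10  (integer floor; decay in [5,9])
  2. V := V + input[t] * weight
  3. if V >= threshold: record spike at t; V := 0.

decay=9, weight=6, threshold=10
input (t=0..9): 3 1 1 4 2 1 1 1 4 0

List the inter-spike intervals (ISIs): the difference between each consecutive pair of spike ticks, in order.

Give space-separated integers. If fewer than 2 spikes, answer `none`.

t=0: input=3 -> V=0 FIRE
t=1: input=1 -> V=6
t=2: input=1 -> V=0 FIRE
t=3: input=4 -> V=0 FIRE
t=4: input=2 -> V=0 FIRE
t=5: input=1 -> V=6
t=6: input=1 -> V=0 FIRE
t=7: input=1 -> V=6
t=8: input=4 -> V=0 FIRE
t=9: input=0 -> V=0

Answer: 2 1 1 2 2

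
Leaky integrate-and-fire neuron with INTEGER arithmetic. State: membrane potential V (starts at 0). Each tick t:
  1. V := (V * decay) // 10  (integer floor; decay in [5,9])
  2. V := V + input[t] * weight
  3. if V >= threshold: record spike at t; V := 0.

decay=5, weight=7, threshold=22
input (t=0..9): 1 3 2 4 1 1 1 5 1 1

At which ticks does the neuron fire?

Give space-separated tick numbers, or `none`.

t=0: input=1 -> V=7
t=1: input=3 -> V=0 FIRE
t=2: input=2 -> V=14
t=3: input=4 -> V=0 FIRE
t=4: input=1 -> V=7
t=5: input=1 -> V=10
t=6: input=1 -> V=12
t=7: input=5 -> V=0 FIRE
t=8: input=1 -> V=7
t=9: input=1 -> V=10

Answer: 1 3 7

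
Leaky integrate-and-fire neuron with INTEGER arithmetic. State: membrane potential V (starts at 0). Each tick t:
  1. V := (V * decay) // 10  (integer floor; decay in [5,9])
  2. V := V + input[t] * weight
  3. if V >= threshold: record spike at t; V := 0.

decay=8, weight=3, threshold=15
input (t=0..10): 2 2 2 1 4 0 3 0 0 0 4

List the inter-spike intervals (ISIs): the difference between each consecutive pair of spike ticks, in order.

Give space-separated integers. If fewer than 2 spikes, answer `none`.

Answer: 6

Derivation:
t=0: input=2 -> V=6
t=1: input=2 -> V=10
t=2: input=2 -> V=14
t=3: input=1 -> V=14
t=4: input=4 -> V=0 FIRE
t=5: input=0 -> V=0
t=6: input=3 -> V=9
t=7: input=0 -> V=7
t=8: input=0 -> V=5
t=9: input=0 -> V=4
t=10: input=4 -> V=0 FIRE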